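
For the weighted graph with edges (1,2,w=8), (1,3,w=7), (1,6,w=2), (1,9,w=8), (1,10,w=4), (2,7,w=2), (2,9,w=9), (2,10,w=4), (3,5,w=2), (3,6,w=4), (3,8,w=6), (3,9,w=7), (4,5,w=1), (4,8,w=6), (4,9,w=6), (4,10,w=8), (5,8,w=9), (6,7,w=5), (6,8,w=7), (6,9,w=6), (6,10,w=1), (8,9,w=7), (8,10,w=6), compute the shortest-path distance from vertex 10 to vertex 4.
8 (path: 10 -> 4; weights 8 = 8)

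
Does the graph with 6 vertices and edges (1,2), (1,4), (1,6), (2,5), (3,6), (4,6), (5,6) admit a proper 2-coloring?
No (odd cycle of length 3: 4 -> 1 -> 6 -> 4)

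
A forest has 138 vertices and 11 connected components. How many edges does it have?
127 (Each of the 11 component trees on V_i vertices has V_i - 1 edges; summing gives V - C = 138 - 11 = 127)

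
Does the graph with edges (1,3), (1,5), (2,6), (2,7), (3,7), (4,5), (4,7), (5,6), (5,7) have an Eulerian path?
Yes — and in fact it has an Eulerian circuit (the graph is connected and all 7 vertices have even degree)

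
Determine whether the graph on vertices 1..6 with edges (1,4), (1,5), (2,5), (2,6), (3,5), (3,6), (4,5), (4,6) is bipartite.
No (odd cycle of length 3: 4 -> 1 -> 5 -> 4)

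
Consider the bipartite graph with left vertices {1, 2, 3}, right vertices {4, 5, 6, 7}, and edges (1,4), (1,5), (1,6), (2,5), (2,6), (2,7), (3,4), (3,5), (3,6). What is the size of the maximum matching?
3 (matching: (1,6), (2,7), (3,5); upper bound min(|L|,|R|) = min(3,4) = 3)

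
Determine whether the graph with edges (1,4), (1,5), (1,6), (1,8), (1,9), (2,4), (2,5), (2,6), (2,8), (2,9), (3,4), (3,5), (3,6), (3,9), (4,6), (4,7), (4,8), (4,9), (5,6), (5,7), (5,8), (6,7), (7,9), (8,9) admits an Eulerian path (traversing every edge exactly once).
No (4 vertices have odd degree: {1, 2, 4, 8}; Eulerian path requires 0 or 2)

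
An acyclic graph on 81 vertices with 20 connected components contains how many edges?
61 (Each of the 20 component trees on V_i vertices has V_i - 1 edges; summing gives V - C = 81 - 20 = 61)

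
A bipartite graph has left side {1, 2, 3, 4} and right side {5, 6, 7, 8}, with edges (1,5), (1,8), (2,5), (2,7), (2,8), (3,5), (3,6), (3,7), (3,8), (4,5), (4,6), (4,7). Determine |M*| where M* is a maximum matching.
4 (matching: (1,8), (2,7), (3,6), (4,5); upper bound min(|L|,|R|) = min(4,4) = 4)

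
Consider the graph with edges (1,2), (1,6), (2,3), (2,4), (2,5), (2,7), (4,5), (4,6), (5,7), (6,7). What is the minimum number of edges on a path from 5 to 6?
2 (path: 5 -> 4 -> 6, 2 edges)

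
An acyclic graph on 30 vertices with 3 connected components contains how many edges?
27 (Each of the 3 component trees on V_i vertices has V_i - 1 edges; summing gives V - C = 30 - 3 = 27)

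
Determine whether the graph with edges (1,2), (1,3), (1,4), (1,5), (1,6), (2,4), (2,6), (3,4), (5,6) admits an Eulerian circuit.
No (4 vertices have odd degree: {1, 2, 4, 6}; Eulerian circuit requires 0)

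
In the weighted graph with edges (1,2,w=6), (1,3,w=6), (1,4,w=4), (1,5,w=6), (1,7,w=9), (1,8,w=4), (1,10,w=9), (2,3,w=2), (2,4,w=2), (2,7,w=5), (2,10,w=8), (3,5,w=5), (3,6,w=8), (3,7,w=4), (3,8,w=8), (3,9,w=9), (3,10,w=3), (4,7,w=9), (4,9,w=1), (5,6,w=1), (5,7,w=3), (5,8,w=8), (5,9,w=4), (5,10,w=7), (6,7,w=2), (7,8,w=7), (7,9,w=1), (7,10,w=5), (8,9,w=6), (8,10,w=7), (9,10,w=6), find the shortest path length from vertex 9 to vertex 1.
5 (path: 9 -> 4 -> 1; weights 1 + 4 = 5)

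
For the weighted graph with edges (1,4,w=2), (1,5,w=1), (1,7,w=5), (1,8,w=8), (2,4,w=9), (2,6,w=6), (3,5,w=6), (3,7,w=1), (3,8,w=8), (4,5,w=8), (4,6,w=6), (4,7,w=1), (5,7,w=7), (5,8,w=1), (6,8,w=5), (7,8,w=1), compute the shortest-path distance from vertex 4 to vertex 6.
6 (path: 4 -> 6; weights 6 = 6)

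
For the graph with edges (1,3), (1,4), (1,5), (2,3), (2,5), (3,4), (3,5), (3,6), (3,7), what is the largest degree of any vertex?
6 (attained at vertex 3)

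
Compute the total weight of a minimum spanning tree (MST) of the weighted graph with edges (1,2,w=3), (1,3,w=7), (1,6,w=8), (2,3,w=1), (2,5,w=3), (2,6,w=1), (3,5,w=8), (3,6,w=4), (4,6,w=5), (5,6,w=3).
13 (MST edges: (1,2,w=3), (2,3,w=1), (2,5,w=3), (2,6,w=1), (4,6,w=5); sum of weights 3 + 1 + 3 + 1 + 5 = 13)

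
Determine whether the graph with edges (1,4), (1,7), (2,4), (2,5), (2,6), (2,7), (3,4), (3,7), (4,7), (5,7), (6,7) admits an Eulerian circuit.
Yes (the graph is connected and all 7 vertices have even degree)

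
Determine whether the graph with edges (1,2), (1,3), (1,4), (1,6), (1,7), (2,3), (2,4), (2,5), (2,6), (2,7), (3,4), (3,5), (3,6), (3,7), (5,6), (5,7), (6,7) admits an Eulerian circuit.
No (4 vertices have odd degree: {1, 4, 6, 7}; Eulerian circuit requires 0)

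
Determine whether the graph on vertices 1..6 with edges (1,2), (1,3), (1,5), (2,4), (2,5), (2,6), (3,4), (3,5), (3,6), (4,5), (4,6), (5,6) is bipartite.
No (odd cycle of length 3: 5 -> 1 -> 2 -> 5)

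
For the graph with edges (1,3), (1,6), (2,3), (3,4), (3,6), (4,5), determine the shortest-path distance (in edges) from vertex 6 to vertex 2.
2 (path: 6 -> 3 -> 2, 2 edges)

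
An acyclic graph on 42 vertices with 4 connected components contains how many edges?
38 (Each of the 4 component trees on V_i vertices has V_i - 1 edges; summing gives V - C = 42 - 4 = 38)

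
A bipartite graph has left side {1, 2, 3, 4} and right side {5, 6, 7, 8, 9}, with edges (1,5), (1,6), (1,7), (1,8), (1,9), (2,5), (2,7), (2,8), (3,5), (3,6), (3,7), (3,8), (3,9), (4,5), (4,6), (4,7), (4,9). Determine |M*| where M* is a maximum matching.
4 (matching: (1,9), (2,8), (3,7), (4,6); upper bound min(|L|,|R|) = min(4,5) = 4)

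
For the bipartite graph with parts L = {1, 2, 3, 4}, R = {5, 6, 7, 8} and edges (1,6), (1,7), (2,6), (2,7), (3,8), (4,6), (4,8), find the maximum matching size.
3 (matching: (1,7), (2,6), (3,8); upper bound min(|L|,|R|) = min(4,4) = 4)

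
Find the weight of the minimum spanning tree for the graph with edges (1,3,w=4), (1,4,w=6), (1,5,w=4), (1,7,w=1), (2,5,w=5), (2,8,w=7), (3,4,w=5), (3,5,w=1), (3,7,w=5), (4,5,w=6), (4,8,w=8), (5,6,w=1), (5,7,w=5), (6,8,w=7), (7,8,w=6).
23 (MST edges: (1,5,w=4), (1,7,w=1), (2,5,w=5), (3,4,w=5), (3,5,w=1), (5,6,w=1), (7,8,w=6); sum of weights 4 + 1 + 5 + 5 + 1 + 1 + 6 = 23)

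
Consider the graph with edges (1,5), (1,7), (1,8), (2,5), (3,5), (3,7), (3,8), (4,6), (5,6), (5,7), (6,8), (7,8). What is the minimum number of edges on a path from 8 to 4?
2 (path: 8 -> 6 -> 4, 2 edges)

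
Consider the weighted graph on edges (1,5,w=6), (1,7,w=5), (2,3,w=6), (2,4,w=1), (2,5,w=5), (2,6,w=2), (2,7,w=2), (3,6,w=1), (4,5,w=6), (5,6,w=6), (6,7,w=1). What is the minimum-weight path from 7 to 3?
2 (path: 7 -> 6 -> 3; weights 1 + 1 = 2)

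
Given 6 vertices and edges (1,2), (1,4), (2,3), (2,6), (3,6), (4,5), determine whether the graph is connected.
Yes (BFS from 1 visits [1, 2, 4, 3, 6, 5] — all 6 vertices reached)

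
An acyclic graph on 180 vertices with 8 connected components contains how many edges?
172 (Each of the 8 component trees on V_i vertices has V_i - 1 edges; summing gives V - C = 180 - 8 = 172)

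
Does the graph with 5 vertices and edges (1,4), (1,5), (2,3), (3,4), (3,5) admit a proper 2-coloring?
Yes. Partition: {1, 3}, {2, 4, 5}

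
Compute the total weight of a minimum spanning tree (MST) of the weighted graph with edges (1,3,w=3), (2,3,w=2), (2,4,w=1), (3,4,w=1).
5 (MST edges: (1,3,w=3), (2,4,w=1), (3,4,w=1); sum of weights 3 + 1 + 1 = 5)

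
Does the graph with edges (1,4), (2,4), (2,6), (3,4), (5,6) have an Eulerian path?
No (4 vertices have odd degree: {1, 3, 4, 5}; Eulerian path requires 0 or 2)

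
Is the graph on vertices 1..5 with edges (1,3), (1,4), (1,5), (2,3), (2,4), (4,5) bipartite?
No (odd cycle of length 3: 4 -> 1 -> 5 -> 4)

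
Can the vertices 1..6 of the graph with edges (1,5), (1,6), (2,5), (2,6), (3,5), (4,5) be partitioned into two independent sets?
Yes. Partition: {1, 2, 3, 4}, {5, 6}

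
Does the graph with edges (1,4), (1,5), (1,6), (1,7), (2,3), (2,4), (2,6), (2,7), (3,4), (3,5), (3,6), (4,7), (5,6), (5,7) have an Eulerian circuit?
Yes (the graph is connected and all 7 vertices have even degree)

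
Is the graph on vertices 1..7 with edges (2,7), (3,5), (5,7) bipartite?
Yes. Partition: {1, 2, 4, 5, 6}, {3, 7}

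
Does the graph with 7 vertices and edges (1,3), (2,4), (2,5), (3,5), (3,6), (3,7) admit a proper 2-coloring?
Yes. Partition: {1, 4, 5, 6, 7}, {2, 3}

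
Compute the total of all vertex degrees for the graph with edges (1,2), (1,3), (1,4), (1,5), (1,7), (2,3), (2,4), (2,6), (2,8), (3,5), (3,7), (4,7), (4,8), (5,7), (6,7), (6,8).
32 (handshake: sum of degrees = 2|E| = 2 x 16 = 32)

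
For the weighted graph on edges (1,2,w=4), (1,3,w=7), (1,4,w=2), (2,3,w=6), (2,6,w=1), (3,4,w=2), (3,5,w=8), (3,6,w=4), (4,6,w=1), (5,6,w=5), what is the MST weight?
11 (MST edges: (1,4,w=2), (2,6,w=1), (3,4,w=2), (4,6,w=1), (5,6,w=5); sum of weights 2 + 1 + 2 + 1 + 5 = 11)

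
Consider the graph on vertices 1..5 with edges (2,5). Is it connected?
No, it has 4 components: {1}, {2, 5}, {3}, {4}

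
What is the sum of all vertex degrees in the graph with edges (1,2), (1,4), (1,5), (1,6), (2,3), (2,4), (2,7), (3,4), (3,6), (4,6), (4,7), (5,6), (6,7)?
26 (handshake: sum of degrees = 2|E| = 2 x 13 = 26)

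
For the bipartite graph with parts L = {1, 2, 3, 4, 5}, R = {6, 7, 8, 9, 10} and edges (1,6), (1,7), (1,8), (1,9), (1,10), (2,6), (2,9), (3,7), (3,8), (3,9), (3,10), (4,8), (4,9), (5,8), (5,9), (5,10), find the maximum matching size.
5 (matching: (1,10), (2,6), (3,7), (4,8), (5,9); upper bound min(|L|,|R|) = min(5,5) = 5)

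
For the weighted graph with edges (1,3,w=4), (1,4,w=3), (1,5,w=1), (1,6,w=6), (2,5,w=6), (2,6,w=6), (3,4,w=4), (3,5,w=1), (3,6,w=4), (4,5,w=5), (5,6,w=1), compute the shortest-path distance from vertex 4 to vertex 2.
10 (path: 4 -> 1 -> 5 -> 2; weights 3 + 1 + 6 = 10)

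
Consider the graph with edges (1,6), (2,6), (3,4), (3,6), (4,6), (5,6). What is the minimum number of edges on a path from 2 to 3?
2 (path: 2 -> 6 -> 3, 2 edges)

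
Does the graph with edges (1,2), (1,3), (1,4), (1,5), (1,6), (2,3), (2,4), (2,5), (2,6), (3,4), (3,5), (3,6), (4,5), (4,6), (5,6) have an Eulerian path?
No (6 vertices have odd degree: {1, 2, 3, 4, 5, 6}; Eulerian path requires 0 or 2)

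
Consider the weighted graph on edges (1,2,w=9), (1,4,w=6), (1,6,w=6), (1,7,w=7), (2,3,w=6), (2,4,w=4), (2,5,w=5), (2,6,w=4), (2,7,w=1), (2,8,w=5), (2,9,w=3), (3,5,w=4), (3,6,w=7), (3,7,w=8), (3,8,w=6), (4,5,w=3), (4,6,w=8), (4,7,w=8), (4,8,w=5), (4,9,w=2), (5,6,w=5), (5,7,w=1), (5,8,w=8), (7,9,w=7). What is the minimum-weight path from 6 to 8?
9 (path: 6 -> 2 -> 8; weights 4 + 5 = 9)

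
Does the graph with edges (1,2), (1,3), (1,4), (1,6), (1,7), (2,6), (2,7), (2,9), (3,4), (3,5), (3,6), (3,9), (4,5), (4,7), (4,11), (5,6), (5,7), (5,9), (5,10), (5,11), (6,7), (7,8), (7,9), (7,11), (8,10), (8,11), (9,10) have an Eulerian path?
No (8 vertices have odd degree: {1, 3, 4, 5, 6, 8, 9, 10}; Eulerian path requires 0 or 2)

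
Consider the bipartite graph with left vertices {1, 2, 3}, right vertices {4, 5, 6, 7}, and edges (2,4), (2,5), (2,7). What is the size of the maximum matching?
1 (matching: (2,7); upper bound min(|L|,|R|) = min(3,4) = 3)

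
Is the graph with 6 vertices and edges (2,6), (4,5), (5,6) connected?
No, it has 3 components: {1}, {2, 4, 5, 6}, {3}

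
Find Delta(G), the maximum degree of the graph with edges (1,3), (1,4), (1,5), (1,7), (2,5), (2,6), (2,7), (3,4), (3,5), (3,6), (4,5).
4 (attained at vertices 1, 3, 5)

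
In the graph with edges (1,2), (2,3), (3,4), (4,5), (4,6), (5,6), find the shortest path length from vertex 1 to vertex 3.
2 (path: 1 -> 2 -> 3, 2 edges)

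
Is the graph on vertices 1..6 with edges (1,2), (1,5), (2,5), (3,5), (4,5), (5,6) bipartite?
No (odd cycle of length 3: 2 -> 1 -> 5 -> 2)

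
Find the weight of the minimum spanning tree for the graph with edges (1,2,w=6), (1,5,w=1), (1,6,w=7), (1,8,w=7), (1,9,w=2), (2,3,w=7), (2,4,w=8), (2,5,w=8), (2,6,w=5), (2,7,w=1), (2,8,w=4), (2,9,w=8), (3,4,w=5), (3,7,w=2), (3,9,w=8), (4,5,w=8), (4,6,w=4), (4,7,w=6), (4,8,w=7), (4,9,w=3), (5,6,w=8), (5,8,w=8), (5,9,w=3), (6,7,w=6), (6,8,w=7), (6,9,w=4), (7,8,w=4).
22 (MST edges: (1,5,w=1), (1,9,w=2), (2,6,w=5), (2,7,w=1), (2,8,w=4), (3,7,w=2), (4,6,w=4), (4,9,w=3); sum of weights 1 + 2 + 5 + 1 + 4 + 2 + 4 + 3 = 22)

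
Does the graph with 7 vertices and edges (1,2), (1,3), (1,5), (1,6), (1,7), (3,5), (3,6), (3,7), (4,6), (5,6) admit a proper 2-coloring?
No (odd cycle of length 3: 3 -> 1 -> 5 -> 3)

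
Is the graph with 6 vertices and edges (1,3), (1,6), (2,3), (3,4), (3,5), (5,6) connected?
Yes (BFS from 1 visits [1, 3, 6, 2, 4, 5] — all 6 vertices reached)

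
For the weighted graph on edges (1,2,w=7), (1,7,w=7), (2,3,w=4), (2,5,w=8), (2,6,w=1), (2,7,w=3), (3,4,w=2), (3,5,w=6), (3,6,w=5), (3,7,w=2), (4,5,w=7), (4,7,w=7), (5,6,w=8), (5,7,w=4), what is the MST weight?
19 (MST edges: (1,2,w=7), (2,6,w=1), (2,7,w=3), (3,4,w=2), (3,7,w=2), (5,7,w=4); sum of weights 7 + 1 + 3 + 2 + 2 + 4 = 19)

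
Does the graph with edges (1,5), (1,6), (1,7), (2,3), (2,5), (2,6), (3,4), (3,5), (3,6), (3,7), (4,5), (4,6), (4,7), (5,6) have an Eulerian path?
No (6 vertices have odd degree: {1, 2, 3, 5, 6, 7}; Eulerian path requires 0 or 2)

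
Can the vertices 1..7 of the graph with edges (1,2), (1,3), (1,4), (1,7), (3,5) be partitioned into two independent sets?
Yes. Partition: {1, 5, 6}, {2, 3, 4, 7}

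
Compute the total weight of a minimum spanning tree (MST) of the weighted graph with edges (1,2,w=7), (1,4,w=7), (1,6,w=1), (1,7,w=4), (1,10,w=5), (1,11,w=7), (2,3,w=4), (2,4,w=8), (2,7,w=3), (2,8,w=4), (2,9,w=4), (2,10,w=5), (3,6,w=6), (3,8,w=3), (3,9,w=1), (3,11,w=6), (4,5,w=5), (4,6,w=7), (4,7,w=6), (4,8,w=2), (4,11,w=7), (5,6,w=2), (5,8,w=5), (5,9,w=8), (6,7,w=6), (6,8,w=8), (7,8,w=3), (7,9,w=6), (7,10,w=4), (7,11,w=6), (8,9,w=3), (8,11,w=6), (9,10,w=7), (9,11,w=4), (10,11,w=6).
27 (MST edges: (1,6,w=1), (1,7,w=4), (2,7,w=3), (3,8,w=3), (3,9,w=1), (4,8,w=2), (5,6,w=2), (7,8,w=3), (7,10,w=4), (9,11,w=4); sum of weights 1 + 4 + 3 + 3 + 1 + 2 + 2 + 3 + 4 + 4 = 27)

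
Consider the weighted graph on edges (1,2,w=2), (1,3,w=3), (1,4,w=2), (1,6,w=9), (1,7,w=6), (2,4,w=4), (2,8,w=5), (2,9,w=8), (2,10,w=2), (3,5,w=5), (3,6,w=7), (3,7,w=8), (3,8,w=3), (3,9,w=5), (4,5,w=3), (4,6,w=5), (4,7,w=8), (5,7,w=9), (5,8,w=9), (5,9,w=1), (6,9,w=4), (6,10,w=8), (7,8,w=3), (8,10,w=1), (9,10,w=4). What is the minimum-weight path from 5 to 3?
5 (path: 5 -> 3; weights 5 = 5)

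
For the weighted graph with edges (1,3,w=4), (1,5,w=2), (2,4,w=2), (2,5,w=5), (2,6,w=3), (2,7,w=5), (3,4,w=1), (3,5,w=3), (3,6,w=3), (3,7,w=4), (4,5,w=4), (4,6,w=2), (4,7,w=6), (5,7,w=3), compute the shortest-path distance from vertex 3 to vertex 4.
1 (path: 3 -> 4; weights 1 = 1)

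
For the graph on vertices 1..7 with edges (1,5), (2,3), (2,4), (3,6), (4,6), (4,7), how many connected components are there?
2 (components: {1, 5}, {2, 3, 4, 6, 7})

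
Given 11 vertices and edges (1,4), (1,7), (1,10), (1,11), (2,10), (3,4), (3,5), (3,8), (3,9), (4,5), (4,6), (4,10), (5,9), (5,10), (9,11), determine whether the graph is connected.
Yes (BFS from 1 visits [1, 4, 7, 10, 11, 3, 5, 6, 2, 9, 8] — all 11 vertices reached)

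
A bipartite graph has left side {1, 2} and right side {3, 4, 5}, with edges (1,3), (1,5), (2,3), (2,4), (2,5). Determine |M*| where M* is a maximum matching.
2 (matching: (1,5), (2,4); upper bound min(|L|,|R|) = min(2,3) = 2)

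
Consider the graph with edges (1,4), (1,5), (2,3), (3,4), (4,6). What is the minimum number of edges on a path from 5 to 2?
4 (path: 5 -> 1 -> 4 -> 3 -> 2, 4 edges)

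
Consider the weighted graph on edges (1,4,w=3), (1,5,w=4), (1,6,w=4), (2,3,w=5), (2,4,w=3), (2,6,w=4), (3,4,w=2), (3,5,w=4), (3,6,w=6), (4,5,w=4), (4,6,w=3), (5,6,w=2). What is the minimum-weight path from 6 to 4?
3 (path: 6 -> 4; weights 3 = 3)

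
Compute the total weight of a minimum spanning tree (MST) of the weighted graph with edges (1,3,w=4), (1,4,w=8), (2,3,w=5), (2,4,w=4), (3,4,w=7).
13 (MST edges: (1,3,w=4), (2,3,w=5), (2,4,w=4); sum of weights 4 + 5 + 4 = 13)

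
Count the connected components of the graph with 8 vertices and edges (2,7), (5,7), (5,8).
5 (components: {1}, {2, 5, 7, 8}, {3}, {4}, {6})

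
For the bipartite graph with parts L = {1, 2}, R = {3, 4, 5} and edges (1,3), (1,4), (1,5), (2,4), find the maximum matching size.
2 (matching: (1,5), (2,4); upper bound min(|L|,|R|) = min(2,3) = 2)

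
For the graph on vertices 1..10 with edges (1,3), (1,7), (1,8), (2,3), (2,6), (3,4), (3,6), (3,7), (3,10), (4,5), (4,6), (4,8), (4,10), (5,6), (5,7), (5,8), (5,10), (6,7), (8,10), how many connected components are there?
2 (components: {1, 2, 3, 4, 5, 6, 7, 8, 10}, {9})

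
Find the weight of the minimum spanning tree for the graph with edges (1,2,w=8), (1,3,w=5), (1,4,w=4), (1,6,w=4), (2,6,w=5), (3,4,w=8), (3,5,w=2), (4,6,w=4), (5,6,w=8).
20 (MST edges: (1,3,w=5), (1,4,w=4), (1,6,w=4), (2,6,w=5), (3,5,w=2); sum of weights 5 + 4 + 4 + 5 + 2 = 20)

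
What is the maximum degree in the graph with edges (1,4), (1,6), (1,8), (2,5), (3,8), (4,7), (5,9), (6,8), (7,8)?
4 (attained at vertex 8)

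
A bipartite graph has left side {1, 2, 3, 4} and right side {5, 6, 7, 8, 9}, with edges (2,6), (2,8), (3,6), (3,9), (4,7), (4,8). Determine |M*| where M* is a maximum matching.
3 (matching: (2,8), (3,9), (4,7); upper bound min(|L|,|R|) = min(4,5) = 4)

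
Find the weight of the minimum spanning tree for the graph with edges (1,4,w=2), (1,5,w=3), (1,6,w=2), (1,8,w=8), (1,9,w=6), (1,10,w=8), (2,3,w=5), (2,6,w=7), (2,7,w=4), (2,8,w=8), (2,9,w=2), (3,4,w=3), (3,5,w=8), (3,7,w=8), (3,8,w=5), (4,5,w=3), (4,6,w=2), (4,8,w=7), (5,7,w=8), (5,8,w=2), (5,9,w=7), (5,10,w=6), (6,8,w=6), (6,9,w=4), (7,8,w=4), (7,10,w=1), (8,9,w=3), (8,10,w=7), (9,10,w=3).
21 (MST edges: (1,4,w=2), (1,5,w=3), (1,6,w=2), (2,9,w=2), (3,4,w=3), (5,8,w=2), (7,10,w=1), (8,9,w=3), (9,10,w=3); sum of weights 2 + 3 + 2 + 2 + 3 + 2 + 1 + 3 + 3 = 21)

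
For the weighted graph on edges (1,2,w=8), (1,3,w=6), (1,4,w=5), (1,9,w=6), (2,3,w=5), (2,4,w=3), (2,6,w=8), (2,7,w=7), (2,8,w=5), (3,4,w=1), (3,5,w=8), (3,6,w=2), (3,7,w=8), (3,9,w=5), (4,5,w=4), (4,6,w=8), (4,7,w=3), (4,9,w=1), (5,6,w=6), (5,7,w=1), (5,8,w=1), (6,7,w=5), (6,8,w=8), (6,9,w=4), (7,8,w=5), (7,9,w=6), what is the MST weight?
17 (MST edges: (1,4,w=5), (2,4,w=3), (3,4,w=1), (3,6,w=2), (4,7,w=3), (4,9,w=1), (5,7,w=1), (5,8,w=1); sum of weights 5 + 3 + 1 + 2 + 3 + 1 + 1 + 1 = 17)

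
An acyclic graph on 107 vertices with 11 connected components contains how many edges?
96 (Each of the 11 component trees on V_i vertices has V_i - 1 edges; summing gives V - C = 107 - 11 = 96)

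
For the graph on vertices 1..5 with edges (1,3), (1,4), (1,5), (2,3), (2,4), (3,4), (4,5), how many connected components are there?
1 (components: {1, 2, 3, 4, 5})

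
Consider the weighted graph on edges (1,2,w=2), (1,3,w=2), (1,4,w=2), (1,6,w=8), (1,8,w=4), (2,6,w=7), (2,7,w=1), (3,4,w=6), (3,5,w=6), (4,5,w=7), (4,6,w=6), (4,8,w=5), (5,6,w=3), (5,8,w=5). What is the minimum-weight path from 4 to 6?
6 (path: 4 -> 6; weights 6 = 6)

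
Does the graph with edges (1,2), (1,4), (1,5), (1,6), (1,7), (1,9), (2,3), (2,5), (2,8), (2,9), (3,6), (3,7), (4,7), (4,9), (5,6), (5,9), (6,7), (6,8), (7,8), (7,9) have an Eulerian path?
No (6 vertices have odd degree: {2, 3, 4, 6, 8, 9}; Eulerian path requires 0 or 2)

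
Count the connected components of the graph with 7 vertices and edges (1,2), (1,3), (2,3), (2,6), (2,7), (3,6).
3 (components: {1, 2, 3, 6, 7}, {4}, {5})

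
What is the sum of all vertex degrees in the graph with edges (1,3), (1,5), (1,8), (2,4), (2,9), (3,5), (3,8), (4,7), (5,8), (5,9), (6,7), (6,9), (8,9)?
26 (handshake: sum of degrees = 2|E| = 2 x 13 = 26)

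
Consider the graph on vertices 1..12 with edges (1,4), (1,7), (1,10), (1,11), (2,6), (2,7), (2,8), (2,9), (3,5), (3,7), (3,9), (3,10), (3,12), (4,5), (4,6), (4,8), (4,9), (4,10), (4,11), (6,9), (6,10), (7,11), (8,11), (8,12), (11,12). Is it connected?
Yes (BFS from 1 visits [1, 4, 7, 10, 11, 5, 6, 8, 9, 2, 3, 12] — all 12 vertices reached)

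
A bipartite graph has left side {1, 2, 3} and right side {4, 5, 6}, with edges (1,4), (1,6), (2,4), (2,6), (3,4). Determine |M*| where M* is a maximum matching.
2 (matching: (1,6), (2,4); upper bound min(|L|,|R|) = min(3,3) = 3)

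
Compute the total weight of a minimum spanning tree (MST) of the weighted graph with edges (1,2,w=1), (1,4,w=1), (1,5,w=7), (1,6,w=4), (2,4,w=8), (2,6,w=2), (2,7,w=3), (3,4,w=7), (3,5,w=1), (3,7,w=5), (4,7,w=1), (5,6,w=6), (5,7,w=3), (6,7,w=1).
8 (MST edges: (1,2,w=1), (1,4,w=1), (3,5,w=1), (4,7,w=1), (5,7,w=3), (6,7,w=1); sum of weights 1 + 1 + 1 + 1 + 3 + 1 = 8)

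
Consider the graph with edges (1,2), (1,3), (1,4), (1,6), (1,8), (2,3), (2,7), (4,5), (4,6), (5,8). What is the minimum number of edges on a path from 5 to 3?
3 (path: 5 -> 8 -> 1 -> 3, 3 edges)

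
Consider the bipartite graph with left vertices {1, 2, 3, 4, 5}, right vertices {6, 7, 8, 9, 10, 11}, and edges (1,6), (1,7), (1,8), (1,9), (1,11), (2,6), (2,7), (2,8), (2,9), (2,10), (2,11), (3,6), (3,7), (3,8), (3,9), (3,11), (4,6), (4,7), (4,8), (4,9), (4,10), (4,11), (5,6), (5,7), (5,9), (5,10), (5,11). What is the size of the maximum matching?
5 (matching: (1,11), (2,10), (3,9), (4,8), (5,7); upper bound min(|L|,|R|) = min(5,6) = 5)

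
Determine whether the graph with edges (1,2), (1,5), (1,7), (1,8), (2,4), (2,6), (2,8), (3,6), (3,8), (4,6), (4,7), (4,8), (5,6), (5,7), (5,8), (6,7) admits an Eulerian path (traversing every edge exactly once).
Yes (the graph is connected and exactly 2 vertices have odd degree: {6, 8}; any Eulerian path must start and end at those)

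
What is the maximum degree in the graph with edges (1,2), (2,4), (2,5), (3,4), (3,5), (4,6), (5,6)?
3 (attained at vertices 2, 4, 5)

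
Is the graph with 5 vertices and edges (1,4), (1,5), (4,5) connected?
No, it has 3 components: {1, 4, 5}, {2}, {3}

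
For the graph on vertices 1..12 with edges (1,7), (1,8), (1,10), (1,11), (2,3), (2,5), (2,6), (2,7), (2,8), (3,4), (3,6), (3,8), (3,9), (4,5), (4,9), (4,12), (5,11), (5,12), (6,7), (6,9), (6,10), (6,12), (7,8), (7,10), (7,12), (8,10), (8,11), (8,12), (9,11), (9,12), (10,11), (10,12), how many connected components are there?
1 (components: {1, 2, 3, 4, 5, 6, 7, 8, 9, 10, 11, 12})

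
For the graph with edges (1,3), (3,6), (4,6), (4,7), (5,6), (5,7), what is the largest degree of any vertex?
3 (attained at vertex 6)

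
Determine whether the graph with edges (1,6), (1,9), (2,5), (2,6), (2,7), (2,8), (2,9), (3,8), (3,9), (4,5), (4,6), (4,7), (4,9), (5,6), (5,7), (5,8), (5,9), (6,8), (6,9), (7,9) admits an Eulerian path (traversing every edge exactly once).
Yes (the graph is connected and exactly 2 vertices have odd degree: {2, 9}; any Eulerian path must start and end at those)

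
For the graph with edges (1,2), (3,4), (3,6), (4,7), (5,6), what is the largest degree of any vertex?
2 (attained at vertices 3, 4, 6)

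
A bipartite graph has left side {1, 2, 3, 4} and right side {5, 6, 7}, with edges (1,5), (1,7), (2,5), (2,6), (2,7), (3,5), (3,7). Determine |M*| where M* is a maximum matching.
3 (matching: (1,7), (2,6), (3,5); upper bound min(|L|,|R|) = min(4,3) = 3)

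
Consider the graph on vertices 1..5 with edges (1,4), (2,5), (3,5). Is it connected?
No, it has 2 components: {1, 4}, {2, 3, 5}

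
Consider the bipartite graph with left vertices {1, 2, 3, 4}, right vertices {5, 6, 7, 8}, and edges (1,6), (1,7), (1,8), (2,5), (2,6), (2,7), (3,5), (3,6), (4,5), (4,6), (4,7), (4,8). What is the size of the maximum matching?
4 (matching: (1,8), (2,7), (3,6), (4,5); upper bound min(|L|,|R|) = min(4,4) = 4)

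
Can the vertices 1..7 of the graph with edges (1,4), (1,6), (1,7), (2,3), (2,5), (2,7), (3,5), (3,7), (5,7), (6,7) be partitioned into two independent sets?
No (odd cycle of length 3: 7 -> 1 -> 6 -> 7)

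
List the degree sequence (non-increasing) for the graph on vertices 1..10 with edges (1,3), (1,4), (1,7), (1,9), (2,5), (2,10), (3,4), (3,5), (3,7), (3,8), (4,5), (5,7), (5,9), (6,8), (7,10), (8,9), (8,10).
[5, 5, 4, 4, 4, 3, 3, 3, 2, 1] (degrees: deg(1)=4, deg(2)=2, deg(3)=5, deg(4)=3, deg(5)=5, deg(6)=1, deg(7)=4, deg(8)=4, deg(9)=3, deg(10)=3)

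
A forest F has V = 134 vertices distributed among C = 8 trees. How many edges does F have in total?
126 (Each of the 8 component trees on V_i vertices has V_i - 1 edges; summing gives V - C = 134 - 8 = 126)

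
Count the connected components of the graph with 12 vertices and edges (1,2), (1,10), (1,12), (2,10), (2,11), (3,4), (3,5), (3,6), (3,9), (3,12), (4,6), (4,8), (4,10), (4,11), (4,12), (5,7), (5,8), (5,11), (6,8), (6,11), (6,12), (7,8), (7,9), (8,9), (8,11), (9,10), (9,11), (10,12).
1 (components: {1, 2, 3, 4, 5, 6, 7, 8, 9, 10, 11, 12})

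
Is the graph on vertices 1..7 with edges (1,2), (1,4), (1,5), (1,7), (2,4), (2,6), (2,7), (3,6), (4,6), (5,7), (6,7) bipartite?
No (odd cycle of length 3: 5 -> 1 -> 7 -> 5)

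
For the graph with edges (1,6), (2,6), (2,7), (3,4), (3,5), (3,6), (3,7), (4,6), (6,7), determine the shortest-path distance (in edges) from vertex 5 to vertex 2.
3 (path: 5 -> 3 -> 6 -> 2, 3 edges)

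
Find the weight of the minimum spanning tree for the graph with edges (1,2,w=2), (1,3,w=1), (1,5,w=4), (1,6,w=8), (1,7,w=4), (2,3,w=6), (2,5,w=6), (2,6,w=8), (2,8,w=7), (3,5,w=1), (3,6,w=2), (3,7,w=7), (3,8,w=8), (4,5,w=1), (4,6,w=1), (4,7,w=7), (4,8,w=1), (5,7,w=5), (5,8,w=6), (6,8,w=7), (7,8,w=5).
11 (MST edges: (1,2,w=2), (1,3,w=1), (1,7,w=4), (3,5,w=1), (4,5,w=1), (4,6,w=1), (4,8,w=1); sum of weights 2 + 1 + 4 + 1 + 1 + 1 + 1 = 11)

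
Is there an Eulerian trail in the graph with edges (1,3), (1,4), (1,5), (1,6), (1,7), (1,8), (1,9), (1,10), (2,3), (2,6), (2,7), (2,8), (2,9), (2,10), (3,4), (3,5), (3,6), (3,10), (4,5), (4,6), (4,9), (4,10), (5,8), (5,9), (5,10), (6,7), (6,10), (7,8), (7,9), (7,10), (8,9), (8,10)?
Yes — and in fact it has an Eulerian circuit (the graph is connected and all 10 vertices have even degree)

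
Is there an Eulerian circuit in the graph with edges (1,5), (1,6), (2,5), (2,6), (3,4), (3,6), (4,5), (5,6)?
Yes (the graph is connected and all 6 vertices have even degree)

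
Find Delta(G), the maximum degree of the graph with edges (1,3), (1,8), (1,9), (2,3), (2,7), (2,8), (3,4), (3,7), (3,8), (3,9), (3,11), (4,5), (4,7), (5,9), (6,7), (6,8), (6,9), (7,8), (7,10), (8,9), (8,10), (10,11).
7 (attained at vertices 3, 8)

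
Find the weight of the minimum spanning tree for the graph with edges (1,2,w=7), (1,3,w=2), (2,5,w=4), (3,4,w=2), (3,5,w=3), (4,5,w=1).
9 (MST edges: (1,3,w=2), (2,5,w=4), (3,4,w=2), (4,5,w=1); sum of weights 2 + 4 + 2 + 1 = 9)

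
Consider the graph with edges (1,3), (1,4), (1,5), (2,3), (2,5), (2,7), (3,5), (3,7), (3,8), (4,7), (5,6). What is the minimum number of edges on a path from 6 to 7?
3 (path: 6 -> 5 -> 2 -> 7, 3 edges)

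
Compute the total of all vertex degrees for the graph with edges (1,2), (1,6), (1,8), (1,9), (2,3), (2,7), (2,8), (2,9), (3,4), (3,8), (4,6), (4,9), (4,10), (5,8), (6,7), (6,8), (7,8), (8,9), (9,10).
38 (handshake: sum of degrees = 2|E| = 2 x 19 = 38)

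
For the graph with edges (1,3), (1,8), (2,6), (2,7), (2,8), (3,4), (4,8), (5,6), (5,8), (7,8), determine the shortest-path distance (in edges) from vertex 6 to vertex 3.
4 (path: 6 -> 2 -> 8 -> 4 -> 3, 4 edges)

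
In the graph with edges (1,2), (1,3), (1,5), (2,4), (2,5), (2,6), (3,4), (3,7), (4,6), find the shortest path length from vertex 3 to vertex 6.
2 (path: 3 -> 4 -> 6, 2 edges)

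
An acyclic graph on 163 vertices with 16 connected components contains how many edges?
147 (Each of the 16 component trees on V_i vertices has V_i - 1 edges; summing gives V - C = 163 - 16 = 147)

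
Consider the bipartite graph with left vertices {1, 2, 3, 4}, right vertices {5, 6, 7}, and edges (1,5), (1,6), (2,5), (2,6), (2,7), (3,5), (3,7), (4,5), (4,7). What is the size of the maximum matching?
3 (matching: (1,6), (2,7), (3,5); upper bound min(|L|,|R|) = min(4,3) = 3)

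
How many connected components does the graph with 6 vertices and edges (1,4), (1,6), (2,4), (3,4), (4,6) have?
2 (components: {1, 2, 3, 4, 6}, {5})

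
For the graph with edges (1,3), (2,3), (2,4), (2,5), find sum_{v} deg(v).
8 (handshake: sum of degrees = 2|E| = 2 x 4 = 8)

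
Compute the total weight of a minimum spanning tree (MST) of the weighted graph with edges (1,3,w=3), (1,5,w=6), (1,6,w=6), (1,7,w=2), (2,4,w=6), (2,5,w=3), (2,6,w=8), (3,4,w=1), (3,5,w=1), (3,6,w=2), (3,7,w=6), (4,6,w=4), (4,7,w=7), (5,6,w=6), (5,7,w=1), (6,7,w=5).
10 (MST edges: (1,7,w=2), (2,5,w=3), (3,4,w=1), (3,5,w=1), (3,6,w=2), (5,7,w=1); sum of weights 2 + 3 + 1 + 1 + 2 + 1 = 10)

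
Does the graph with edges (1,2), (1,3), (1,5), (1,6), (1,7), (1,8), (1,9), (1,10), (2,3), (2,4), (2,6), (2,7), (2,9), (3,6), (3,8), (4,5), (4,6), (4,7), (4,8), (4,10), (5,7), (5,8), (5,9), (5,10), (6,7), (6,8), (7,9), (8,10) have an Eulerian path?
Yes — and in fact it has an Eulerian circuit (the graph is connected and all 10 vertices have even degree)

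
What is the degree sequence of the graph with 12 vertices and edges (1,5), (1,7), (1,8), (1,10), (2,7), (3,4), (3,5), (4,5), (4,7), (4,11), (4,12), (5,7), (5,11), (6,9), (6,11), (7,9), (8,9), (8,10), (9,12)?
[5, 5, 5, 4, 4, 3, 3, 2, 2, 2, 2, 1] (degrees: deg(1)=4, deg(2)=1, deg(3)=2, deg(4)=5, deg(5)=5, deg(6)=2, deg(7)=5, deg(8)=3, deg(9)=4, deg(10)=2, deg(11)=3, deg(12)=2)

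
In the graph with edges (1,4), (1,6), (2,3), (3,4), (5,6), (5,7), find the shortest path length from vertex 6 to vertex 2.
4 (path: 6 -> 1 -> 4 -> 3 -> 2, 4 edges)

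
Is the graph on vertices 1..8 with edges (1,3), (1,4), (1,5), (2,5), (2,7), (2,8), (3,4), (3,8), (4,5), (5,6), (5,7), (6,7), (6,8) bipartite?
No (odd cycle of length 3: 3 -> 1 -> 4 -> 3)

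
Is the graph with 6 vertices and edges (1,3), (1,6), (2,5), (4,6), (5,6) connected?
Yes (BFS from 1 visits [1, 3, 6, 4, 5, 2] — all 6 vertices reached)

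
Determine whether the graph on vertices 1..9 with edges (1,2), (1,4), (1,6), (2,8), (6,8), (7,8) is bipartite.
Yes. Partition: {1, 3, 5, 8, 9}, {2, 4, 6, 7}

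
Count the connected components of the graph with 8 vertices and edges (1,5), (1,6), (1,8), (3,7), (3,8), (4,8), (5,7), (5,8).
2 (components: {1, 3, 4, 5, 6, 7, 8}, {2})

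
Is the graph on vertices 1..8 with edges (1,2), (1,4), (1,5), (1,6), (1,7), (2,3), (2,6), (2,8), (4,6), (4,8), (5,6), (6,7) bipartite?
No (odd cycle of length 3: 2 -> 1 -> 6 -> 2)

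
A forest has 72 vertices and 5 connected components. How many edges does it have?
67 (Each of the 5 component trees on V_i vertices has V_i - 1 edges; summing gives V - C = 72 - 5 = 67)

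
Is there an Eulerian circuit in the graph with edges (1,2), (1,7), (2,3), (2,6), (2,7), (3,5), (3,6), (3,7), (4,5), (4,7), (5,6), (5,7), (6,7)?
Yes (the graph is connected and all 7 vertices have even degree)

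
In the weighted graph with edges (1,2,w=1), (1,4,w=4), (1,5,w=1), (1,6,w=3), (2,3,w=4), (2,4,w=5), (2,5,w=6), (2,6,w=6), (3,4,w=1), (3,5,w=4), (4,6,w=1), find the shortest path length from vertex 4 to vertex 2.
5 (path: 4 -> 2; weights 5 = 5)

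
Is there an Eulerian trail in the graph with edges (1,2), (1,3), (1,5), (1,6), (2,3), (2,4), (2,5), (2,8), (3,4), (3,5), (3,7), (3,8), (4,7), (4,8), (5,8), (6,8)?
Yes (the graph is connected and exactly 2 vertices have odd degree: {2, 8}; any Eulerian path must start and end at those)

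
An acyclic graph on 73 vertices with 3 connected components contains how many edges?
70 (Each of the 3 component trees on V_i vertices has V_i - 1 edges; summing gives V - C = 73 - 3 = 70)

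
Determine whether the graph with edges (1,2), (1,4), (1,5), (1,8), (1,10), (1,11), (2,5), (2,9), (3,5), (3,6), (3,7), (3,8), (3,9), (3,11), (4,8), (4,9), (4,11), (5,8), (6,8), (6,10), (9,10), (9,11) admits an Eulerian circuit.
No (6 vertices have odd degree: {2, 6, 7, 8, 9, 10}; Eulerian circuit requires 0)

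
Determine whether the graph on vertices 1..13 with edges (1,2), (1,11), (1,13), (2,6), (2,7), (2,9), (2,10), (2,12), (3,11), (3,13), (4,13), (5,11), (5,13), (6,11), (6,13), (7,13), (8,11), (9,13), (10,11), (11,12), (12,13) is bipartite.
Yes. Partition: {1, 3, 4, 5, 6, 7, 8, 9, 10, 12}, {2, 11, 13}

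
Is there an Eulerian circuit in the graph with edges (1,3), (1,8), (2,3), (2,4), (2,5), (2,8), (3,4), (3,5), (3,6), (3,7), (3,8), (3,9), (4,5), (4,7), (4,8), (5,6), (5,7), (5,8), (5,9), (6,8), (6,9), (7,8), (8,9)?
No (2 vertices have odd degree: {4, 5}; Eulerian circuit requires 0)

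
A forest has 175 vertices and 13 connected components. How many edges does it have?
162 (Each of the 13 component trees on V_i vertices has V_i - 1 edges; summing gives V - C = 175 - 13 = 162)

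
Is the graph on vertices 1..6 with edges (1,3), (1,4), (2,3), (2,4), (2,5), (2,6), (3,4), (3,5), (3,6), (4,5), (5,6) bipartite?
No (odd cycle of length 3: 3 -> 1 -> 4 -> 3)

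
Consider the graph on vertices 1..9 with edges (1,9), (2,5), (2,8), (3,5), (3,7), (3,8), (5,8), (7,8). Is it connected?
No, it has 4 components: {1, 9}, {2, 3, 5, 7, 8}, {4}, {6}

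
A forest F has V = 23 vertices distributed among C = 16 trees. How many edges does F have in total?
7 (Each of the 16 component trees on V_i vertices has V_i - 1 edges; summing gives V - C = 23 - 16 = 7)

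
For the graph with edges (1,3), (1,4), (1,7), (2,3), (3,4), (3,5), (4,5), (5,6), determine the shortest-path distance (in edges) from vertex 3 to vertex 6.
2 (path: 3 -> 5 -> 6, 2 edges)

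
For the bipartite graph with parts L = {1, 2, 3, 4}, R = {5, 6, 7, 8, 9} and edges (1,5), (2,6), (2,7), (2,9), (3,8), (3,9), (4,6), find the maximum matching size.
4 (matching: (1,5), (2,9), (3,8), (4,6); upper bound min(|L|,|R|) = min(4,5) = 4)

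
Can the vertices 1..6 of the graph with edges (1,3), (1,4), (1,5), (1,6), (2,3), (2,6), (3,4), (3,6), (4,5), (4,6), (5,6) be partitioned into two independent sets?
No (odd cycle of length 3: 6 -> 1 -> 3 -> 6)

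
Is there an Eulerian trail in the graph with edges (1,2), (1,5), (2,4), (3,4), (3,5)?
Yes — and in fact it has an Eulerian circuit (the graph is connected and all 5 vertices have even degree)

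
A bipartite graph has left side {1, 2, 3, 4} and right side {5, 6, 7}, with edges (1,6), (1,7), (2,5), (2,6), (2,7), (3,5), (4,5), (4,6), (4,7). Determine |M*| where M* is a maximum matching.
3 (matching: (1,7), (2,6), (3,5); upper bound min(|L|,|R|) = min(4,3) = 3)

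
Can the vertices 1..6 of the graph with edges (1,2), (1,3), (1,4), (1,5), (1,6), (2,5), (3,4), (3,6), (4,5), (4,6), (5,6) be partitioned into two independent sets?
No (odd cycle of length 3: 6 -> 1 -> 4 -> 6)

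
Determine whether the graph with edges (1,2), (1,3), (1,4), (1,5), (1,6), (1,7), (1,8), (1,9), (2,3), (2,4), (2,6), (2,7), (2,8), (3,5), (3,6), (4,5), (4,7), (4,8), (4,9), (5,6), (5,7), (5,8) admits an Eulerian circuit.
Yes (the graph is connected and all 9 vertices have even degree)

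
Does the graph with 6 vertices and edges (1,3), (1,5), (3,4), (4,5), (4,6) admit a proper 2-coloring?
Yes. Partition: {1, 2, 4}, {3, 5, 6}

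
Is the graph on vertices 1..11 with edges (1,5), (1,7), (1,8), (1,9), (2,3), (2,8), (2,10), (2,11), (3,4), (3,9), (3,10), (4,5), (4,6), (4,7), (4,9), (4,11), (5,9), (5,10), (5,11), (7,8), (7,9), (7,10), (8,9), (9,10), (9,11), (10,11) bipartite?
No (odd cycle of length 3: 7 -> 1 -> 8 -> 7)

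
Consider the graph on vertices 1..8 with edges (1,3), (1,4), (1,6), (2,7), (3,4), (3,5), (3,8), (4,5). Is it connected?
No, it has 2 components: {1, 3, 4, 5, 6, 8}, {2, 7}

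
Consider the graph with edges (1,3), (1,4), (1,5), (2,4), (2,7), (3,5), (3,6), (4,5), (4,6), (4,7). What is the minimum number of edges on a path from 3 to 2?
3 (path: 3 -> 1 -> 4 -> 2, 3 edges)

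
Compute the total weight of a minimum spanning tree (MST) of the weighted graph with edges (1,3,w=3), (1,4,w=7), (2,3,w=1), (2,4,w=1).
5 (MST edges: (1,3,w=3), (2,3,w=1), (2,4,w=1); sum of weights 3 + 1 + 1 = 5)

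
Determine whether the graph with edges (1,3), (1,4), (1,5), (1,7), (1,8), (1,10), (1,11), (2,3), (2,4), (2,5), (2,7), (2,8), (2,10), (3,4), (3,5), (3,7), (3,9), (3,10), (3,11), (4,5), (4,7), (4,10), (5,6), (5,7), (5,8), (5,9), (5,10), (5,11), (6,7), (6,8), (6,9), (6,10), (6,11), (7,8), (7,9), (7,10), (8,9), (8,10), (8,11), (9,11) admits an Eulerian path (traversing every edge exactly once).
Yes (the graph is connected and exactly 2 vertices have odd degree: {1, 7}; any Eulerian path must start and end at those)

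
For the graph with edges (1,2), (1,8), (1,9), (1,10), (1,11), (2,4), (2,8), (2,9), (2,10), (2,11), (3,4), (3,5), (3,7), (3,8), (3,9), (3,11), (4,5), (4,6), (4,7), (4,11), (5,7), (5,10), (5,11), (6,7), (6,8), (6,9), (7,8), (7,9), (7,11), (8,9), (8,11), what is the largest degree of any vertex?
7 (attained at vertices 7, 8, 11)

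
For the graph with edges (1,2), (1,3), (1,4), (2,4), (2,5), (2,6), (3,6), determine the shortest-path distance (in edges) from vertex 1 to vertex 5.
2 (path: 1 -> 2 -> 5, 2 edges)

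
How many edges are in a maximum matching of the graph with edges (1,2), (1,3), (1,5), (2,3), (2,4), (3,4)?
2 (matching: (1,5), (3,4); upper bound floor(n/2) = floor(5/2) = 2)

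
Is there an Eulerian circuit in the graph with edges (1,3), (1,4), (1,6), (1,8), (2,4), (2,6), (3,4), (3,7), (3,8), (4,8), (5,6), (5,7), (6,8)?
Yes (the graph is connected and all 8 vertices have even degree)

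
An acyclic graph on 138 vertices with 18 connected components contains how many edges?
120 (Each of the 18 component trees on V_i vertices has V_i - 1 edges; summing gives V - C = 138 - 18 = 120)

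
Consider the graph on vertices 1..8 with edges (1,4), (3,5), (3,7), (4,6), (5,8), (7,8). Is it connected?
No, it has 3 components: {1, 4, 6}, {2}, {3, 5, 7, 8}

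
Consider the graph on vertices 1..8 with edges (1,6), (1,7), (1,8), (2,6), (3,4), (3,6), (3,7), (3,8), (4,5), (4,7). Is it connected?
Yes (BFS from 1 visits [1, 6, 7, 8, 2, 3, 4, 5] — all 8 vertices reached)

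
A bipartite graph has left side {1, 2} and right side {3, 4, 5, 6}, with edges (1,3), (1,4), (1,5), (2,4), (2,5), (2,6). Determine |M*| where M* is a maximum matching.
2 (matching: (1,5), (2,6); upper bound min(|L|,|R|) = min(2,4) = 2)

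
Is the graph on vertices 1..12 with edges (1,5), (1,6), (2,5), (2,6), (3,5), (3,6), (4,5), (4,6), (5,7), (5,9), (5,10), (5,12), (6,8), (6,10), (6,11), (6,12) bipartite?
Yes. Partition: {1, 2, 3, 4, 7, 8, 9, 10, 11, 12}, {5, 6}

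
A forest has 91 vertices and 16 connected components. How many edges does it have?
75 (Each of the 16 component trees on V_i vertices has V_i - 1 edges; summing gives V - C = 91 - 16 = 75)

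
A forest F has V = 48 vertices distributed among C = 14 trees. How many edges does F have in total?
34 (Each of the 14 component trees on V_i vertices has V_i - 1 edges; summing gives V - C = 48 - 14 = 34)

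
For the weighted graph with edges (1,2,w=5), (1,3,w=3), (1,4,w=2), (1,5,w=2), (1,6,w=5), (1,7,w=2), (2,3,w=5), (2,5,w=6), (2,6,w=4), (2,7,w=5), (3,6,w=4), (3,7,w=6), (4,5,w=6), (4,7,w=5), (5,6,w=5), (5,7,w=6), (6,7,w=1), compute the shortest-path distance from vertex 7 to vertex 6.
1 (path: 7 -> 6; weights 1 = 1)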